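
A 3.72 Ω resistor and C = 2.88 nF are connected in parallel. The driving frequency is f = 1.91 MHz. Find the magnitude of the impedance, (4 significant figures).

ω = 2πf = 1.2e+07 rad/s
X_C = 1/(ωC) = 28.93 Ω
Parallel: admittances add. Y = 1/R + jωC
Y = (0.2688 + j0.03456) S
|Y| = 0.2710 S → |Z| = 1/|Y| = 3.690 Ω, ∠Z = −∠Y = -7.326°

3.690 Ω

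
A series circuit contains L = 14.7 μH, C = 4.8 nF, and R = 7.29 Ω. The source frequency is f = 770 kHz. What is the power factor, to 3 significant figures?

ω = 2πf = 4.838e+06 rad/s
X_L = ωL = 71.1 Ω
X_C = 1/(ωC) = 43.1 Ω
Net reactance X = X_L − X_C = 28.1 Ω
Z = 7.29 + j28.1 Ω
|Z| = √(7.29² + 28.1²) = 29.0 Ω
∠Z = arctan(28.1/7.29) = 75.4°
cos φ = cos(75.4°) = 0.251

0.251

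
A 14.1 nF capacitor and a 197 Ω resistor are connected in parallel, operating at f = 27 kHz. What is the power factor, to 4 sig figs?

ω = 2πf = 169600 rad/s
X_C = 1/(ωC) = 418.1 Ω
Parallel: admittances add. Y = 1/R + jωC
Y = (0.005076 + j0.002392) S
|Y| = 0.005611 S → |Z| = 1/|Y| = 178.2 Ω, ∠Z = −∠Y = -25.23°
cos φ = cos(-25.23°) = 0.9046

0.9046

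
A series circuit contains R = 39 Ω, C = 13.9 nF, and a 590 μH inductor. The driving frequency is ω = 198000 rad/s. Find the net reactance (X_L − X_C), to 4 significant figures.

X_L = ωL = 116.8 Ω
X_C = 1/(ωC) = 363.3 Ω
X = 116.8 − 363.3 = -246.5 Ω

-246.5 Ω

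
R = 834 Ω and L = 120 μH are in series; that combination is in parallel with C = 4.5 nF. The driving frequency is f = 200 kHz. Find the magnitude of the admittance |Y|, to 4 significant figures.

ω = 2πf = 1.257e+06 rad/s
X_L = ωL = 150.8 Ω
X_C = 1/(ωC) = 176.8 Ω
Branch 1 (R+jX_L): Z₁ = 834.0 + j150.8 Ω, |Z₁| = 847.5 Ω
Branch 2 (−jX_C): Z₂ = −j176.8 Ω
Parallel: Z = Z₁Z₂/(Z₁+Z₂), |Z| = 179.6 Ω, ∠Z = -77.96°
|Y| = 1/|Z| = 5.567 mS

5.567 mS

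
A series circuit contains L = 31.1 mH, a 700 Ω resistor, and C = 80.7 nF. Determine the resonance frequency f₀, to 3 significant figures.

3.18 kHz

ω₀ = 1/√(LC) = 1/√(0.0311 × 8.07e-08) = 19960 rad/s
f₀ = ω₀/(2π) = 3.18 kHz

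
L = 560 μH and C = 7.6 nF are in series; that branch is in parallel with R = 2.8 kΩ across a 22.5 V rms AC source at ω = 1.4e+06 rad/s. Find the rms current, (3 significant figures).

33.6 mA

X_L = ωL = 784 Ω
X_C = 1/(ωC) = 94.0 Ω
Branch 1: Z₁ = R = 2800 Ω
Branch 2 (series LC): Z₂ = j(X_L − X_C) = j690 Ω
Parallel: Z = Z₁Z₂/(Z₁+Z₂), |Z| = 670 Ω, ∠Z = 76.2°
I = V/|Z| = 22.5/670 = 33.6 mA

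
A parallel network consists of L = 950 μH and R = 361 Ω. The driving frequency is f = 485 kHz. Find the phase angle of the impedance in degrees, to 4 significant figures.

7.108°

ω = 2πf = 3.047e+06 rad/s
X_L = ωL = 2895 Ω
Parallel: admittances add. Y = 1/R + 1/(jωL)
Y = (0.002770 − j0.0003454) S
|Y| = 0.002792 S → |Z| = 1/|Y| = 358.2 Ω, ∠Z = −∠Y = 7.108°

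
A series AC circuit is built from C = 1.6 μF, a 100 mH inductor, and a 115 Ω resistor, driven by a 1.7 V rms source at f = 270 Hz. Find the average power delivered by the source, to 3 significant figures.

6.30 mW

ω = 2πf = 1696 rad/s
X_L = ωL = 170 Ω
X_C = 1/(ωC) = 368 Ω
Net reactance X = X_L − X_C = -199 Ω
Z = 115 − j199 Ω
|Z| = √(115² + 199²) = 230 Ω
∠Z = arctan(-199/115) = -59.9°
I = V/|Z| = 7.40 mA
P = VI cos φ = 1.7 × 0.00740 × cos(-59.9°) = 6.30 mW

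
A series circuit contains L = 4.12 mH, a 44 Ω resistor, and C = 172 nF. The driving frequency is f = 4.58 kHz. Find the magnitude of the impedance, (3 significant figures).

94.4 Ω

ω = 2πf = 28780 rad/s
X_L = ωL = 119 Ω
X_C = 1/(ωC) = 202 Ω
Net reactance X = X_L − X_C = -83.5 Ω
Z = 44.0 − j83.5 Ω
|Z| = √(44.0² + 83.5²) = 94.4 Ω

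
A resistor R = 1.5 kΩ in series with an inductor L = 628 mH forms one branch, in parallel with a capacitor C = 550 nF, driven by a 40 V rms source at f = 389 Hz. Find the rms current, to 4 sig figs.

42.49 mA

ω = 2πf = 2444 rad/s
X_L = ωL = 1535 Ω
X_C = 1/(ωC) = 743.9 Ω
Branch 1 (R+jX_L): Z₁ = 1500 + j1535 Ω, |Z₁| = 2146 Ω
Branch 2 (−jX_C): Z₂ = −j743.9 Ω
Parallel: Z = Z₁Z₂/(Z₁+Z₂), |Z| = 941.4 Ω, ∠Z = -72.15°
I = V/|Z| = 40/941.4 = 42.49 mA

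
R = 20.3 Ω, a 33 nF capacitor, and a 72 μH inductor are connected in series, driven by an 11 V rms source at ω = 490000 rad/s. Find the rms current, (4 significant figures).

X_L = ωL = 35.28 Ω
X_C = 1/(ωC) = 61.84 Ω
Net reactance X = X_L − X_C = -26.56 Ω
Z = 20.30 − j26.56 Ω
|Z| = √(20.30² + 26.56²) = 33.43 Ω
I = V/|Z| = 11/33.43 = 329.0 mA

329.0 mA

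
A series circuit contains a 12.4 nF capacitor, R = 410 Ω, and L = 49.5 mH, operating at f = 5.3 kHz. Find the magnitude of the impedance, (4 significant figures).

ω = 2πf = 33300 rad/s
X_L = ωL = 1648 Ω
X_C = 1/(ωC) = 2422 Ω
Net reactance X = X_L − X_C = -773.3 Ω
Z = 410.0 − j773.3 Ω
|Z| = √(410.0² + 773.3²) = 875.3 Ω

875.3 Ω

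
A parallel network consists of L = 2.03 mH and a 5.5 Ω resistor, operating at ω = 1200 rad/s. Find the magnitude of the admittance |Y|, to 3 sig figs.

X_L = ωL = 2.44 Ω
Parallel: admittances add. Y = 1/R + 1/(jωL)
Y = (0.182 − j0.411) S
|Y| = 0.449 S → |Z| = 1/|Y| = 2.23 Ω, ∠Z = −∠Y = 66.1°

449 mS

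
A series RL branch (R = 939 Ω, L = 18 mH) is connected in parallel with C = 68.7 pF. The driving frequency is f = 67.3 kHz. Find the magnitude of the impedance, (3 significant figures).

9840 Ω

ω = 2πf = 422900 rad/s
X_L = ωL = 7610 Ω
X_C = 1/(ωC) = 34400 Ω
Branch 1 (R+jX_L): Z₁ = 939 + j7610 Ω, |Z₁| = 7670 Ω
Branch 2 (−jX_C): Z₂ = −j34400 Ω
Parallel: Z = Z₁Z₂/(Z₁+Z₂), |Z| = 9840 Ω, ∠Z = 81.0°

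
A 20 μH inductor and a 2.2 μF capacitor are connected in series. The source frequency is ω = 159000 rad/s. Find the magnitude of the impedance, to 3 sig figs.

0.321 Ω

X_L = ωL = 3.18 Ω
X_C = 1/(ωC) = 2.86 Ω
Net reactance X = X_L − X_C = 0.321 Ω
Z = j0.321 Ω
|Z| = √(0² + 0.321²) = 0.321 Ω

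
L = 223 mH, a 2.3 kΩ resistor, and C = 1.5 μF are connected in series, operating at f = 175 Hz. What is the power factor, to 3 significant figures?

ω = 2πf = 1100 rad/s
X_L = ωL = 245 Ω
X_C = 1/(ωC) = 606 Ω
Net reactance X = X_L − X_C = -361 Ω
Z = 2300 − j361 Ω
|Z| = √(2300² + 361²) = 2330 Ω
∠Z = arctan(-361/2300) = -8.92°
cos φ = cos(-8.92°) = 0.988

0.988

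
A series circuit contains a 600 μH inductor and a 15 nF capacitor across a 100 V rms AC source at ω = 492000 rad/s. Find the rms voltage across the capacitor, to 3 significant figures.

84.8 V

X_L = ωL = 295 Ω
X_C = 1/(ωC) = 136 Ω
Net reactance X = X_L − X_C = 160 Ω
Z = j160 Ω
|Z| = √(0² + 160²) = 160 Ω
I = V/|Z| = 626 mA
V_C = I·|Z_C| = 0.626 × 136 = 84.8 V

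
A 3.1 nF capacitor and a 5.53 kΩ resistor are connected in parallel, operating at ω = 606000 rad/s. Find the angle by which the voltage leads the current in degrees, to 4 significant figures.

-84.50°

X_C = 1/(ωC) = 532.3 Ω
Parallel: admittances add. Y = 1/R + jωC
Y = (0.0001808 + j0.001879) S
|Y| = 0.001887 S → |Z| = 1/|Y| = 529.9 Ω, ∠Z = −∠Y = -84.50°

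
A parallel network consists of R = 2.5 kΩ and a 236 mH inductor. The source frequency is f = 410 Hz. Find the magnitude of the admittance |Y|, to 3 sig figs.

ω = 2πf = 2576 rad/s
X_L = ωL = 608 Ω
Parallel: admittances add. Y = 1/R + 1/(jωL)
Y = (0.000400 − j0.00164) S
|Y| = 0.00169 S → |Z| = 1/|Y| = 591 Ω, ∠Z = −∠Y = 76.3°

1.69 mS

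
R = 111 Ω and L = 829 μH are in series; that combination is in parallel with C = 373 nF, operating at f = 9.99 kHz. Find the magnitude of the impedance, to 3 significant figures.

47.0 Ω

ω = 2πf = 62770 rad/s
X_L = ωL = 52.0 Ω
X_C = 1/(ωC) = 42.7 Ω
Branch 1 (R+jX_L): Z₁ = 111 + j52.0 Ω, |Z₁| = 123 Ω
Branch 2 (−jX_C): Z₂ = −j42.7 Ω
Parallel: Z = Z₁Z₂/(Z₁+Z₂), |Z| = 47.0 Ω, ∠Z = -69.7°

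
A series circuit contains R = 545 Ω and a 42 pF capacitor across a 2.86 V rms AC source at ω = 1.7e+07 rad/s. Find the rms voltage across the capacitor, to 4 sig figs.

2.665 V

X_C = 1/(ωC) = 1401 Ω
Z = 545.0 − j1401 Ω
|Z| = √(545.0² + 1401²) = 1503 Ω
I = V/|Z| = 1.903 mA
V_C = I·|Z_C| = 0.001903 × 1401 = 2.665 V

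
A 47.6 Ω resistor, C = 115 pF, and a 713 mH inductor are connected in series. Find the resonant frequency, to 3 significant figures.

ω₀ = 1/√(LC) = 1/√(0.713 × 1.15e-10) = 110400 rad/s
f₀ = ω₀/(2π) = 17.6 kHz

17.6 kHz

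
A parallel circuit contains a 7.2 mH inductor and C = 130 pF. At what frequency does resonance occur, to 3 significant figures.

165 kHz

ω₀ = 1/√(LC) = 1/√(0.0072 × 1.3e-10) = 1.034e+06 rad/s
f₀ = ω₀/(2π) = 165 kHz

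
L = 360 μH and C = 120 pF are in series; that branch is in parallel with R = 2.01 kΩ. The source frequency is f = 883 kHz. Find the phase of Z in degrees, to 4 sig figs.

76.16°

ω = 2πf = 5.548e+06 rad/s
X_L = ωL = 1997 Ω
X_C = 1/(ωC) = 1502 Ω
Branch 1: Z₁ = R = 2010 Ω
Branch 2 (series LC): Z₂ = j(X_L − X_C) = j495.3 Ω
Parallel: Z = Z₁Z₂/(Z₁+Z₂), |Z| = 480.9 Ω, ∠Z = 76.16°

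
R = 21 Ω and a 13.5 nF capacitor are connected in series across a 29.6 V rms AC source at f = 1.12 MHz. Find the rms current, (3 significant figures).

ω = 2πf = 7.037e+06 rad/s
X_C = 1/(ωC) = 10.5 Ω
Z = 21.0 − j10.5 Ω
|Z| = √(21.0² + 10.5²) = 23.5 Ω
I = V/|Z| = 29.6/23.5 = 1.26 A

1.26 A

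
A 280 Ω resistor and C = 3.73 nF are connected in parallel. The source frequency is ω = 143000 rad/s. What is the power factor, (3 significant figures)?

X_C = 1/(ωC) = 1870 Ω
Parallel: admittances add. Y = 1/R + jωC
Y = (0.00357 + j0.000533) S
|Y| = 0.00361 S → |Z| = 1/|Y| = 277 Ω, ∠Z = −∠Y = -8.49°
cos φ = cos(-8.49°) = 0.989

0.989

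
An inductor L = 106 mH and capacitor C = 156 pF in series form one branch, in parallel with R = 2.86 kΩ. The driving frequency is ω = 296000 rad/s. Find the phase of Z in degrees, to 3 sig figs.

16.4°

X_L = ωL = 31400 Ω
X_C = 1/(ωC) = 21700 Ω
Branch 1: Z₁ = R = 2860 Ω
Branch 2 (series LC): Z₂ = j(X_L − X_C) = j9720 Ω
Parallel: Z = Z₁Z₂/(Z₁+Z₂), |Z| = 2740 Ω, ∠Z = 16.4°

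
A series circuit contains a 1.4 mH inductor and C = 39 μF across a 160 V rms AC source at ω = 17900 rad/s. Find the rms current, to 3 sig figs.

6.77 A

X_L = ωL = 25.1 Ω
X_C = 1/(ωC) = 1.43 Ω
Net reactance X = X_L − X_C = 23.6 Ω
Z = j23.6 Ω
|Z| = √(0² + 23.6²) = 23.6 Ω
I = V/|Z| = 160/23.6 = 6.77 A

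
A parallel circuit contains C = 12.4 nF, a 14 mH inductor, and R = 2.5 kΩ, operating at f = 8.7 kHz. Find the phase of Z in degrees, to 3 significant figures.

57.5°

ω = 2πf = 54660 rad/s
X_L = ωL = 765 Ω
X_C = 1/(ωC) = 1480 Ω
Parallel: admittances add. Y = 1/R + 1/(jωL) + jωC
Y = (0.000400 − j0.000629) S
|Y| = 0.000745 S → |Z| = 1/|Y| = 1340 Ω, ∠Z = −∠Y = 57.5°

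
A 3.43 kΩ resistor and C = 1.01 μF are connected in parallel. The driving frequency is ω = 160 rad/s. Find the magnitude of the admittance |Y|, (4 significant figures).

333.3 μS

X_C = 1/(ωC) = 6188 Ω
Parallel: admittances add. Y = 1/R + jωC
Y = (0.0002915 + j0.0001616) S
|Y| = 0.0003333 S → |Z| = 1/|Y| = 3000 Ω, ∠Z = −∠Y = -29.00°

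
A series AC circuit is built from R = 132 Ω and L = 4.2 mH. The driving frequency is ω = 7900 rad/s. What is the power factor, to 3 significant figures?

X_L = ωL = 33.2 Ω
Z = 132 + j33.2 Ω
|Z| = √(132² + 33.2²) = 136 Ω
∠Z = arctan(33.2/132) = 14.1°
cos φ = cos(14.1°) = 0.970

0.970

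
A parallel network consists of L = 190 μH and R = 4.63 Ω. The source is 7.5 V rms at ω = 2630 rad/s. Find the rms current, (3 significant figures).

X_L = ωL = 0.500 Ω
Parallel: admittances add. Y = 1/R + 1/(jωL)
Y = (0.216 − j2.00) S
|Y| = 2.01 S → |Z| = 1/|Y| = 0.497 Ω, ∠Z = −∠Y = 83.8°
I = V/|Z| = 7.5/0.497 = 15.1 A

15.1 A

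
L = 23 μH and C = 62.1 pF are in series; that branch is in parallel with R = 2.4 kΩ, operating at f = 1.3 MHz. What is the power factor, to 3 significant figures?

ω = 2πf = 8.168e+06 rad/s
X_L = ωL = 188 Ω
X_C = 1/(ωC) = 1970 Ω
Branch 1: Z₁ = R = 2400 Ω
Branch 2 (series LC): Z₂ = j(X_L − X_C) = −j1780 Ω
Parallel: Z = Z₁Z₂/(Z₁+Z₂), |Z| = 1430 Ω, ∠Z = -53.4°
cos φ = cos(-53.4°) = 0.596

0.596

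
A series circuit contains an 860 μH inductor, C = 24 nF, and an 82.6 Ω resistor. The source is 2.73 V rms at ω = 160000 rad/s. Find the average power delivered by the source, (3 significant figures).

28.1 mW

X_L = ωL = 138 Ω
X_C = 1/(ωC) = 260 Ω
Net reactance X = X_L − X_C = -123 Ω
Z = 82.6 − j123 Ω
|Z| = √(82.6² + 123²) = 148 Ω
∠Z = arctan(-123/82.6) = -56.1°
I = V/|Z| = 18.4 mA
P = VI cos φ = 2.73 × 0.0184 × cos(-56.1°) = 28.1 mW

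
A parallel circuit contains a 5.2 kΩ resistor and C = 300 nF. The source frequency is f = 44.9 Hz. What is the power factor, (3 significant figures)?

ω = 2πf = 282.1 rad/s
X_C = 1/(ωC) = 11800 Ω
Parallel: admittances add. Y = 1/R + jωC
Y = (0.000192 + j8.46e-05) S
|Y| = 0.000210 S → |Z| = 1/|Y| = 4760 Ω, ∠Z = −∠Y = -23.8°
cos φ = cos(-23.8°) = 0.915

0.915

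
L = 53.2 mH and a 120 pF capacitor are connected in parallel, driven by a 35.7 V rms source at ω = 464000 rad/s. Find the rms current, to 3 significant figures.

X_L = ωL = 24700 Ω
X_C = 1/(ωC) = 18000 Ω
Parallel: admittances add. Y = 1/(jωL) + jωC
Y = (0 + j1.52e-05) S
|Y| = 1.52e-05 S → |Z| = 1/|Y| = 65900 Ω, ∠Z = −∠Y = -90.0°
I = V/|Z| = 35.7/65900 = 542 μA

542 μA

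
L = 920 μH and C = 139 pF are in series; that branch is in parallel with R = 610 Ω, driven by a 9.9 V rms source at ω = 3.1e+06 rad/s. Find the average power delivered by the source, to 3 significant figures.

161 mW

X_L = ωL = 2850 Ω
X_C = 1/(ωC) = 2320 Ω
Branch 1: Z₁ = R = 610 Ω
Branch 2 (series LC): Z₂ = j(X_L − X_C) = j531 Ω
Parallel: Z = Z₁Z₂/(Z₁+Z₂), |Z| = 401 Ω, ∠Z = 48.9°
I = V/|Z| = 24.7 mA
P = VI cos φ = 9.9 × 0.0247 × cos(48.9°) = 161 mW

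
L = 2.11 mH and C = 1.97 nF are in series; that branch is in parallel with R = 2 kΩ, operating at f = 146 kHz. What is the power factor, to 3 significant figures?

ω = 2πf = 917300 rad/s
X_L = ωL = 1940 Ω
X_C = 1/(ωC) = 553 Ω
Branch 1: Z₁ = R = 2000 Ω
Branch 2 (series LC): Z₂ = j(X_L − X_C) = j1380 Ω
Parallel: Z = Z₁Z₂/(Z₁+Z₂), |Z| = 1140 Ω, ∠Z = 55.4°
cos φ = cos(55.4°) = 0.569

0.569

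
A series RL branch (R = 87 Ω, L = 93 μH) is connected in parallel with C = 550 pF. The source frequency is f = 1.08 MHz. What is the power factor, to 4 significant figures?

ω = 2πf = 6.786e+06 rad/s
X_L = ωL = 631.1 Ω
X_C = 1/(ωC) = 267.9 Ω
Branch 1 (R+jX_L): Z₁ = 87.00 + j631.1 Ω, |Z₁| = 637.1 Ω
Branch 2 (−jX_C): Z₂ = −j267.9 Ω
Parallel: Z = Z₁Z₂/(Z₁+Z₂), |Z| = 457.1 Ω, ∠Z = -84.38°
cos φ = cos(-84.38°) = 0.09799

0.09799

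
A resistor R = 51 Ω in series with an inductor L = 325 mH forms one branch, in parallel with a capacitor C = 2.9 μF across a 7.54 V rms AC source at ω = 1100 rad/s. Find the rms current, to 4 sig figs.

X_L = ωL = 357.5 Ω
X_C = 1/(ωC) = 313.5 Ω
Branch 1 (R+jX_L): Z₁ = 51.00 + j357.5 Ω, |Z₁| = 361.1 Ω
Branch 2 (−jX_C): Z₂ = −j313.5 Ω
Parallel: Z = Z₁Z₂/(Z₁+Z₂), |Z| = 1680 Ω, ∠Z = -48.92°
I = V/|Z| = 7.54/1680 = 4.487 mA

4.487 mA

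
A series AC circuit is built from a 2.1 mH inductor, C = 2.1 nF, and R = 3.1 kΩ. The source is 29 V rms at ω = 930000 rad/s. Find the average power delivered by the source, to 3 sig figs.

223 mW

X_L = ωL = 1950 Ω
X_C = 1/(ωC) = 512 Ω
Net reactance X = X_L − X_C = 1440 Ω
Z = 3100 + j1440 Ω
|Z| = √(3100² + 1440²) = 3420 Ω
∠Z = arctan(1440/3100) = 24.9°
I = V/|Z| = 8.48 mA
P = VI cos φ = 29 × 0.00848 × cos(24.9°) = 223 mW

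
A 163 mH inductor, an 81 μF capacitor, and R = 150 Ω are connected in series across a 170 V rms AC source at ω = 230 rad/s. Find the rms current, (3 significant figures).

1.13 A

X_L = ωL = 37.5 Ω
X_C = 1/(ωC) = 53.7 Ω
Net reactance X = X_L − X_C = -16.2 Ω
Z = 150 − j16.2 Ω
|Z| = √(150² + 16.2²) = 151 Ω
I = V/|Z| = 170/151 = 1.13 A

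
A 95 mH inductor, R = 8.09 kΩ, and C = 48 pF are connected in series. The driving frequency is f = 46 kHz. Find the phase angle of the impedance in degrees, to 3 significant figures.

-79.7°

ω = 2πf = 289000 rad/s
X_L = ωL = 27500 Ω
X_C = 1/(ωC) = 72100 Ω
Net reactance X = X_L − X_C = -44600 Ω
Z = 8090 − j44600 Ω
|Z| = √(8090² + 44600²) = 45400 Ω
∠Z = arctan(-44600/8090) = -79.7°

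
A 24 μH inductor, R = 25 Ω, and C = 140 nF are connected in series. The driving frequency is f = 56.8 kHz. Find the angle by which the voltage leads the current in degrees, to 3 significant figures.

ω = 2πf = 356900 rad/s
X_L = ωL = 8.57 Ω
X_C = 1/(ωC) = 20.0 Ω
Net reactance X = X_L − X_C = -11.4 Ω
Z = 25.0 − j11.4 Ω
|Z| = √(25.0² + 11.4²) = 27.5 Ω
∠Z = arctan(-11.4/25.0) = -24.6°

-24.6°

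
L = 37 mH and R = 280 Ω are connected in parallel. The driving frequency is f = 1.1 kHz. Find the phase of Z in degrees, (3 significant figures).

ω = 2πf = 6912 rad/s
X_L = ωL = 256 Ω
Parallel: admittances add. Y = 1/R + 1/(jωL)
Y = (0.00357 − j0.00391) S
|Y| = 0.00530 S → |Z| = 1/|Y| = 189 Ω, ∠Z = −∠Y = 47.6°

47.6°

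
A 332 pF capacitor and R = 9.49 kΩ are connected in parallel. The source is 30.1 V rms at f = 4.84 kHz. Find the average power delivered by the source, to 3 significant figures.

95.5 mW

ω = 2πf = 30410 rad/s
X_C = 1/(ωC) = 99000 Ω
Parallel: admittances add. Y = 1/R + jωC
Y = (0.000105 + j1.01e-05) S
|Y| = 0.000106 S → |Z| = 1/|Y| = 9450 Ω, ∠Z = −∠Y = -5.47°
I = V/|Z| = 3.19 mA
P = VI cos φ = 30.1 × 0.00319 × cos(-5.47°) = 95.5 mW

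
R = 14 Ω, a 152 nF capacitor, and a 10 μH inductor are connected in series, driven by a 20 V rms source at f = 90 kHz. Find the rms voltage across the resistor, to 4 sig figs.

18.39 V

ω = 2πf = 565500 rad/s
X_L = ωL = 5.655 Ω
X_C = 1/(ωC) = 11.63 Ω
Net reactance X = X_L − X_C = -5.979 Ω
Z = 14.00 − j5.979 Ω
|Z| = √(14.00² + 5.979²) = 15.22 Ω
I = V/|Z| = 1.314 A
V_R = I·|Z_R| = 1.314 × 14.00 = 18.39 V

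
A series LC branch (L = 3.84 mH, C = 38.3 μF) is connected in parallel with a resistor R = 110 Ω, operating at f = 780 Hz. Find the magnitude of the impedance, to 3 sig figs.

ω = 2πf = 4901 rad/s
X_L = ωL = 18.8 Ω
X_C = 1/(ωC) = 5.33 Ω
Branch 1: Z₁ = R = 110 Ω
Branch 2 (series LC): Z₂ = j(X_L − X_C) = j13.5 Ω
Parallel: Z = Z₁Z₂/(Z₁+Z₂), |Z| = 13.4 Ω, ∠Z = 83.0°

13.4 Ω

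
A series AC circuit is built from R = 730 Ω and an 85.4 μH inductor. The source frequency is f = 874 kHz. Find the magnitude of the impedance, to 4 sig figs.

867.7 Ω

ω = 2πf = 5.492e+06 rad/s
X_L = ωL = 469.0 Ω
Z = 730.0 + j469.0 Ω
|Z| = √(730.0² + 469.0²) = 867.7 Ω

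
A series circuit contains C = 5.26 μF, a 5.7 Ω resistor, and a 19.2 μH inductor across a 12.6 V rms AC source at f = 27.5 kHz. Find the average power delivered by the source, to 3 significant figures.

24.2 W

ω = 2πf = 172800 rad/s
X_L = ωL = 3.32 Ω
X_C = 1/(ωC) = 1.10 Ω
Net reactance X = X_L − X_C = 2.22 Ω
Z = 5.70 + j2.22 Ω
|Z| = √(5.70² + 2.22²) = 6.12 Ω
∠Z = arctan(2.22/5.70) = 21.3°
I = V/|Z| = 2.06 A
P = VI cos φ = 12.6 × 2.06 × cos(21.3°) = 24.2 W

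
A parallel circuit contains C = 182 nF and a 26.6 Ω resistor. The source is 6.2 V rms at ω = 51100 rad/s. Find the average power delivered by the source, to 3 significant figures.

1.45 W

X_C = 1/(ωC) = 108 Ω
Parallel: admittances add. Y = 1/R + jωC
Y = (0.0376 + j0.00930) S
|Y| = 0.0387 S → |Z| = 1/|Y| = 25.8 Ω, ∠Z = −∠Y = -13.9°
I = V/|Z| = 240 mA
P = VI cos φ = 6.2 × 0.240 × cos(-13.9°) = 1.45 W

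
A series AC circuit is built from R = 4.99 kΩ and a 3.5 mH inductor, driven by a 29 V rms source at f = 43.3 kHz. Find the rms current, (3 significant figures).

ω = 2πf = 272100 rad/s
X_L = ωL = 952 Ω
Z = 4990 + j952 Ω
|Z| = √(4990² + 952²) = 5080 Ω
I = V/|Z| = 29/5080 = 5.71 mA

5.71 mA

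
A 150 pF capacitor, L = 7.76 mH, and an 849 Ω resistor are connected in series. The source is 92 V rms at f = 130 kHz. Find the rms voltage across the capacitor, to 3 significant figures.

ω = 2πf = 816800 rad/s
X_L = ωL = 6340 Ω
X_C = 1/(ωC) = 8160 Ω
Net reactance X = X_L − X_C = -1820 Ω
Z = 849 − j1820 Ω
|Z| = √(849² + 1820²) = 2010 Ω
I = V/|Z| = 45.7 mA
V_C = I·|Z_C| = 0.0457 × 8160 = 373 V

373 V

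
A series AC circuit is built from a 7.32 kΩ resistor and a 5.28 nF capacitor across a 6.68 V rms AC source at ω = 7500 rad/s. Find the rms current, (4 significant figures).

X_C = 1/(ωC) = 25250 Ω
Z = 7320 − j25250 Ω
|Z| = √(7320² + 25250²) = 26290 Ω
I = V/|Z| = 6.68/26290 = 254.1 μA

254.1 μA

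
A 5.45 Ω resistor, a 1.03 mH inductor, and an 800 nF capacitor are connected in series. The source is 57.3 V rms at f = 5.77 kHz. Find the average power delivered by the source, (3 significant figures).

472 W

ω = 2πf = 36250 rad/s
X_L = ωL = 37.3 Ω
X_C = 1/(ωC) = 34.5 Ω
Net reactance X = X_L − X_C = 2.86 Ω
Z = 5.45 + j2.86 Ω
|Z| = √(5.45² + 2.86²) = 6.16 Ω
∠Z = arctan(2.86/5.45) = 27.7°
I = V/|Z| = 9.31 A
P = VI cos φ = 57.3 × 9.31 × cos(27.7°) = 472 W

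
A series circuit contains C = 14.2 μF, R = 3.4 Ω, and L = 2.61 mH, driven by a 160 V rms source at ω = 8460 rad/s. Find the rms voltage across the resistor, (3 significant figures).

38.4 V

X_L = ωL = 22.1 Ω
X_C = 1/(ωC) = 8.32 Ω
Net reactance X = X_L − X_C = 13.8 Ω
Z = 3.40 + j13.8 Ω
|Z| = √(3.40² + 13.8²) = 14.2 Ω
I = V/|Z| = 11.3 A
V_R = I·|Z_R| = 11.3 × 3.40 = 38.4 V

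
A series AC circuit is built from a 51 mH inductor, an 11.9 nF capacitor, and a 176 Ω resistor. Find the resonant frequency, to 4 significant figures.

6.460 kHz

ω₀ = 1/√(LC) = 1/√(0.051 × 1.19e-08) = 40590 rad/s
f₀ = ω₀/(2π) = 6.460 kHz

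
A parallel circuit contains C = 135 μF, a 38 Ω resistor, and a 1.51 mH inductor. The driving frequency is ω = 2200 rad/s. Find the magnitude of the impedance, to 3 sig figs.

X_L = ωL = 3.32 Ω
X_C = 1/(ωC) = 3.37 Ω
Parallel: admittances add. Y = 1/R + 1/(jωL) + jωC
Y = (0.0263 − j0.00402) S
|Y| = 0.0266 S → |Z| = 1/|Y| = 37.6 Ω, ∠Z = −∠Y = 8.69°

37.6 Ω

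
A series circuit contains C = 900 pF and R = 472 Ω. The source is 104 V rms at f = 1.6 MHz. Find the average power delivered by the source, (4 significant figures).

21.72 W

ω = 2πf = 1.005e+07 rad/s
X_C = 1/(ωC) = 110.5 Ω
Z = 472.0 − j110.5 Ω
|Z| = √(472.0² + 110.5²) = 484.8 Ω
∠Z = arctan(-110.5/472.0) = -13.18°
I = V/|Z| = 214.5 mA
P = VI cos φ = 104 × 0.2145 × cos(-13.18°) = 21.72 W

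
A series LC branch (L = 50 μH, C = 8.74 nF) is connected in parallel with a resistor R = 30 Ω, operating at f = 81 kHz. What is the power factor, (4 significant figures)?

0.9889

ω = 2πf = 508900 rad/s
X_L = ωL = 25.45 Ω
X_C = 1/(ωC) = 224.8 Ω
Branch 1: Z₁ = R = 30.00 Ω
Branch 2 (series LC): Z₂ = j(X_L − X_C) = −j199.4 Ω
Parallel: Z = Z₁Z₂/(Z₁+Z₂), |Z| = 29.67 Ω, ∠Z = -8.557°
cos φ = cos(-8.557°) = 0.9889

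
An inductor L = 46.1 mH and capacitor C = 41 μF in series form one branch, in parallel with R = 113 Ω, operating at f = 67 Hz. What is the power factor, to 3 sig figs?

0.323

ω = 2πf = 421.0 rad/s
X_L = ωL = 19.4 Ω
X_C = 1/(ωC) = 57.9 Ω
Branch 1: Z₁ = R = 113 Ω
Branch 2 (series LC): Z₂ = j(X_L − X_C) = −j38.5 Ω
Parallel: Z = Z₁Z₂/(Z₁+Z₂), |Z| = 36.5 Ω, ∠Z = -71.2°
cos φ = cos(-71.2°) = 0.323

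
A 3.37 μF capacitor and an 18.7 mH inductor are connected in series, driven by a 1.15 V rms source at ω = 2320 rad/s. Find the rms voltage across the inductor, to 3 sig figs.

X_L = ωL = 43.4 Ω
X_C = 1/(ωC) = 128 Ω
Net reactance X = X_L − X_C = -84.5 Ω
Z = − j84.5 Ω
|Z| = √(0² + 84.5²) = 84.5 Ω
I = V/|Z| = 13.6 mA
V_L = I·|Z_L| = 0.0136 × 43.4 = 0.590 V

0.590 V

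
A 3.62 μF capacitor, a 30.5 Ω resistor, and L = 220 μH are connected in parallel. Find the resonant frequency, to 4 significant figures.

ω₀ = 1/√(LC) = 1/√(0.00022 × 3.62e-06) = 35440 rad/s
f₀ = ω₀/(2π) = 5.640 kHz

5.640 kHz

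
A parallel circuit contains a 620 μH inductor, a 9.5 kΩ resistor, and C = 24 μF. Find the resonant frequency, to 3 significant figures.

1.30 kHz

ω₀ = 1/√(LC) = 1/√(0.00062 × 2.4e-05) = 8198 rad/s
f₀ = ω₀/(2π) = 1.30 kHz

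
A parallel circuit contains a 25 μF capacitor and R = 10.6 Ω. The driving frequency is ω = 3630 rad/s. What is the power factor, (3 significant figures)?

X_C = 1/(ωC) = 11.0 Ω
Parallel: admittances add. Y = 1/R + jωC
Y = (0.0943 + j0.0908) S
|Y| = 0.131 S → |Z| = 1/|Y| = 7.64 Ω, ∠Z = −∠Y = -43.9°
cos φ = cos(-43.9°) = 0.721

0.721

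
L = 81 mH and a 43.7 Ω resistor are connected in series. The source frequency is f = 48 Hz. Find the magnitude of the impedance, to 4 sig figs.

50.06 Ω

ω = 2πf = 301.6 rad/s
X_L = ωL = 24.43 Ω
Z = 43.70 + j24.43 Ω
|Z| = √(43.70² + 24.43²) = 50.06 Ω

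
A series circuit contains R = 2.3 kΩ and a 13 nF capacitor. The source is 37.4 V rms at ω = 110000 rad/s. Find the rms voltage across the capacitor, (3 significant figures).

10.9 V

X_C = 1/(ωC) = 699 Ω
Z = 2300 − j699 Ω
|Z| = √(2300² + 699²) = 2400 Ω
I = V/|Z| = 15.6 mA
V_C = I·|Z_C| = 0.0156 × 699 = 10.9 V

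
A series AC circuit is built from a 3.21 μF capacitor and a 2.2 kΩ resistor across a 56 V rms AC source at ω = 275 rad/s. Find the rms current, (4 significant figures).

22.63 mA

X_C = 1/(ωC) = 1133 Ω
Z = 2200 − j1133 Ω
|Z| = √(2200² + 1133²) = 2475 Ω
I = V/|Z| = 56/2475 = 22.63 mA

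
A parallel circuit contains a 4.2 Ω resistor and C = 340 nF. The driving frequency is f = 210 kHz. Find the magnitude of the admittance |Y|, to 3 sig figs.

ω = 2πf = 1.319e+06 rad/s
X_C = 1/(ωC) = 2.23 Ω
Parallel: admittances add. Y = 1/R + jωC
Y = (0.238 + j0.449) S
|Y| = 0.508 S → |Z| = 1/|Y| = 1.97 Ω, ∠Z = −∠Y = -62.0°

508 mS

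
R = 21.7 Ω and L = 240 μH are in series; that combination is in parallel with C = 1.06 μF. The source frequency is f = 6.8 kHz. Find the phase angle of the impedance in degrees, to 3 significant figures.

ω = 2πf = 42730 rad/s
X_L = ωL = 10.3 Ω
X_C = 1/(ωC) = 22.1 Ω
Branch 1 (R+jX_L): Z₁ = 21.7 + j10.3 Ω, |Z₁| = 24.0 Ω
Branch 2 (−jX_C): Z₂ = −j22.1 Ω
Parallel: Z = Z₁Z₂/(Z₁+Z₂), |Z| = 21.4 Ω, ∠Z = -36.1°

-36.1°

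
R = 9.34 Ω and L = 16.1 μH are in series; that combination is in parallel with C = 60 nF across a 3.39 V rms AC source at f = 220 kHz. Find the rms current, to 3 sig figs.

ω = 2πf = 1.382e+06 rad/s
X_L = ωL = 22.3 Ω
X_C = 1/(ωC) = 12.1 Ω
Branch 1 (R+jX_L): Z₁ = 9.34 + j22.3 Ω, |Z₁| = 24.1 Ω
Branch 2 (−jX_C): Z₂ = −j12.1 Ω
Parallel: Z = Z₁Z₂/(Z₁+Z₂), |Z| = 21.0 Ω, ∠Z = -70.3°
I = V/|Z| = 3.39/21.0 = 161 mA

161 mA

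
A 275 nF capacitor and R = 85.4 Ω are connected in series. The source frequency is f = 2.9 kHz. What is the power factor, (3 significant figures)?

ω = 2πf = 18220 rad/s
X_C = 1/(ωC) = 200 Ω
Z = 85.4 − j200 Ω
|Z| = √(85.4² + 200²) = 217 Ω
∠Z = arctan(-200/85.4) = -66.8°
cos φ = cos(-66.8°) = 0.393

0.393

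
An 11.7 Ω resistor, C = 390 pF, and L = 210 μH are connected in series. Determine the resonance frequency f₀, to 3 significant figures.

556 kHz

ω₀ = 1/√(LC) = 1/√(0.00021 × 3.9e-10) = 3.494e+06 rad/s
f₀ = ω₀/(2π) = 556 kHz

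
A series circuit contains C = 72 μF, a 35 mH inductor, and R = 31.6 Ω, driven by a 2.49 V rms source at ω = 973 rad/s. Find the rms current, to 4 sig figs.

X_L = ωL = 34.05 Ω
X_C = 1/(ωC) = 14.27 Ω
Net reactance X = X_L − X_C = 19.78 Ω
Z = 31.60 + j19.78 Ω
|Z| = √(31.60² + 19.78²) = 37.28 Ω
I = V/|Z| = 2.49/37.28 = 66.79 mA

66.79 mA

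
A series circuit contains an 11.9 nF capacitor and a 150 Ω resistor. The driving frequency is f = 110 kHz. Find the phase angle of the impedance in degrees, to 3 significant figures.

ω = 2πf = 691200 rad/s
X_C = 1/(ωC) = 122 Ω
Z = 150 − j122 Ω
|Z| = √(150² + 122²) = 193 Ω
∠Z = arctan(-122/150) = -39.0°

-39.0°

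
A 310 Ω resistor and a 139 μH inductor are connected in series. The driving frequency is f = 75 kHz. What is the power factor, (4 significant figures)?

0.9784

ω = 2πf = 471200 rad/s
X_L = ωL = 65.50 Ω
Z = 310.0 + j65.50 Ω
|Z| = √(310.0² + 65.50²) = 316.8 Ω
∠Z = arctan(65.50/310.0) = 11.93°
cos φ = cos(11.93°) = 0.9784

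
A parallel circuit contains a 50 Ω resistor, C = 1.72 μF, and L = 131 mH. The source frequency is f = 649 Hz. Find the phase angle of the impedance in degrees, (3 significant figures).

ω = 2πf = 4078 rad/s
X_L = ωL = 534 Ω
X_C = 1/(ωC) = 143 Ω
Parallel: admittances add. Y = 1/R + 1/(jωL) + jωC
Y = (0.0200 + j0.00514) S
|Y| = 0.0207 S → |Z| = 1/|Y| = 48.4 Ω, ∠Z = −∠Y = -14.4°

-14.4°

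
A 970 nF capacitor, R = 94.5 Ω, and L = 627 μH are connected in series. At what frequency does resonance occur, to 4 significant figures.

ω₀ = 1/√(LC) = 1/√(0.000627 × 9.7e-07) = 40550 rad/s
f₀ = ω₀/(2π) = 6.454 kHz

6.454 kHz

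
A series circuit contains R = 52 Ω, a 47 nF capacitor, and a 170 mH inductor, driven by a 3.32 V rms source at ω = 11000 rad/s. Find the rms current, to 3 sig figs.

X_L = ωL = 1870 Ω
X_C = 1/(ωC) = 1930 Ω
Net reactance X = X_L − X_C = -64.2 Ω
Z = 52.0 − j64.2 Ω
|Z| = √(52.0² + 64.2²) = 82.6 Ω
I = V/|Z| = 3.32/82.6 = 40.2 mA

40.2 mA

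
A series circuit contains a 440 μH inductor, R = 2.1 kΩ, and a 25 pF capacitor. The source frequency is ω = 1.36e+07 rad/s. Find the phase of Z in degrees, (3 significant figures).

X_L = ωL = 5980 Ω
X_C = 1/(ωC) = 2940 Ω
Net reactance X = X_L − X_C = 3040 Ω
Z = 2100 + j3040 Ω
|Z| = √(2100² + 3040²) = 3700 Ω
∠Z = arctan(3040/2100) = 55.4°

55.4°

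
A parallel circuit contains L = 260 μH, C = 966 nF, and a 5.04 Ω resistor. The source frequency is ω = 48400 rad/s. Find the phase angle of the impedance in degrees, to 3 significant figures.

9.36°

X_L = ωL = 12.6 Ω
X_C = 1/(ωC) = 21.4 Ω
Parallel: admittances add. Y = 1/R + 1/(jωL) + jωC
Y = (0.198 − j0.0327) S
|Y| = 0.201 S → |Z| = 1/|Y| = 4.97 Ω, ∠Z = −∠Y = 9.36°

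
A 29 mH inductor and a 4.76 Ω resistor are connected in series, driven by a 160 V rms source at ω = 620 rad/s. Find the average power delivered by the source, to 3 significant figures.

X_L = ωL = 18.0 Ω
Z = 4.76 + j18.0 Ω
|Z| = √(4.76² + 18.0²) = 18.6 Ω
∠Z = arctan(18.0/4.76) = 75.2°
I = V/|Z| = 8.60 A
P = VI cos φ = 160 × 8.60 × cos(75.2°) = 352 W

352 W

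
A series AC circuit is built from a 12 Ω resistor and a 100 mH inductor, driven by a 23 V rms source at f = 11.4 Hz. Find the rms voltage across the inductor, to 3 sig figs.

11.8 V

ω = 2πf = 71.63 rad/s
X_L = ωL = 7.16 Ω
Z = 12.0 + j7.16 Ω
|Z| = √(12.0² + 7.16²) = 14.0 Ω
I = V/|Z| = 1.65 A
V_L = I·|Z_L| = 1.65 × 7.16 = 11.8 V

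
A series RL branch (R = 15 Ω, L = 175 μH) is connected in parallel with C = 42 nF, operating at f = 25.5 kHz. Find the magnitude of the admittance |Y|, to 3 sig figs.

25.7 mS

ω = 2πf = 160200 rad/s
X_L = ωL = 28.0 Ω
X_C = 1/(ωC) = 149 Ω
Branch 1 (R+jX_L): Z₁ = 15.0 + j28.0 Ω, |Z₁| = 31.8 Ω
Branch 2 (−jX_C): Z₂ = −j149 Ω
Parallel: Z = Z₁Z₂/(Z₁+Z₂), |Z| = 38.9 Ω, ∠Z = 54.8°
|Y| = 1/|Z| = 25.7 mS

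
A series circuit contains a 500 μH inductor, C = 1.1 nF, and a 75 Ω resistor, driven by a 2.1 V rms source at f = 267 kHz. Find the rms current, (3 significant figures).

6.86 mA

ω = 2πf = 1.678e+06 rad/s
X_L = ωL = 839 Ω
X_C = 1/(ωC) = 542 Ω
Net reactance X = X_L − X_C = 297 Ω
Z = 75.0 + j297 Ω
|Z| = √(75.0² + 297²) = 306 Ω
I = V/|Z| = 2.1/306 = 6.86 mA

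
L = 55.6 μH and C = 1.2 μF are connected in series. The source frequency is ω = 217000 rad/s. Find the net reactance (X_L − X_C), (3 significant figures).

X_L = ωL = 12.1 Ω
X_C = 1/(ωC) = 3.84 Ω
X = 12.1 − 3.84 = 8.22 Ω

8.22 Ω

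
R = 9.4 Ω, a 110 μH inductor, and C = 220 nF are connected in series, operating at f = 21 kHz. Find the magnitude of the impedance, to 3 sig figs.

ω = 2πf = 131900 rad/s
X_L = ωL = 14.5 Ω
X_C = 1/(ωC) = 34.4 Ω
Net reactance X = X_L − X_C = -19.9 Ω
Z = 9.40 − j19.9 Ω
|Z| = √(9.40² + 19.9²) = 22.0 Ω

22.0 Ω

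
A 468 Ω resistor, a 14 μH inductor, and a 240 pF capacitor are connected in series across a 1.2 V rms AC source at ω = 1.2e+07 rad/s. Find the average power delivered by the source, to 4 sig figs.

X_L = ωL = 168.0 Ω
X_C = 1/(ωC) = 347.2 Ω
Net reactance X = X_L − X_C = -179.2 Ω
Z = 468.0 − j179.2 Ω
|Z| = √(468.0² + 179.2²) = 501.1 Ω
∠Z = arctan(-179.2/468.0) = -20.95°
I = V/|Z| = 2.395 mA
P = VI cos φ = 1.2 × 0.002395 × cos(-20.95°) = 2.683 mW

2.683 mW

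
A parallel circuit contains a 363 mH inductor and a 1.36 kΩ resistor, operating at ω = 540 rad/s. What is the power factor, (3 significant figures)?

0.143

X_L = ωL = 196 Ω
Parallel: admittances add. Y = 1/R + 1/(jωL)
Y = (0.000735 − j0.00510) S
|Y| = 0.00515 S → |Z| = 1/|Y| = 194 Ω, ∠Z = −∠Y = 81.8°
cos φ = cos(81.8°) = 0.143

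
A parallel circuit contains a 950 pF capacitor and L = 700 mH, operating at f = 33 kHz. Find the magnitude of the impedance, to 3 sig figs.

ω = 2πf = 207300 rad/s
X_L = ωL = 145000 Ω
X_C = 1/(ωC) = 5080 Ω
Parallel: admittances add. Y = 1/(jωL) + jωC
Y = (0 + j0.000190) S
|Y| = 0.000190 S → |Z| = 1/|Y| = 5260 Ω, ∠Z = −∠Y = -90.0°

5260 Ω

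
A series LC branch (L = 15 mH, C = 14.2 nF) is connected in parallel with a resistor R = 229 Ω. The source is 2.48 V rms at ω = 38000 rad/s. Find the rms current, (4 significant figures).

X_L = ωL = 570.0 Ω
X_C = 1/(ωC) = 1853 Ω
Branch 1: Z₁ = R = 229.0 Ω
Branch 2 (series LC): Z₂ = j(X_L − X_C) = −j1283 Ω
Parallel: Z = Z₁Z₂/(Z₁+Z₂), |Z| = 225.4 Ω, ∠Z = -10.12°
I = V/|Z| = 2.48/225.4 = 11.00 mA

11.00 mA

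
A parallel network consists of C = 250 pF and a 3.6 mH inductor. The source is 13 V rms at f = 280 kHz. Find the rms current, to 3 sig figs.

ω = 2πf = 1.759e+06 rad/s
X_L = ωL = 6330 Ω
X_C = 1/(ωC) = 2270 Ω
Parallel: admittances add. Y = 1/(jωL) + jωC
Y = (0 + j0.000282) S
|Y| = 0.000282 S → |Z| = 1/|Y| = 3550 Ω, ∠Z = −∠Y = -90.0°
I = V/|Z| = 13/3550 = 3.67 mA

3.67 mA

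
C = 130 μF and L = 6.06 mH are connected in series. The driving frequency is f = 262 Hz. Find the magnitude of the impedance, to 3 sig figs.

ω = 2πf = 1646 rad/s
X_L = ωL = 9.98 Ω
X_C = 1/(ωC) = 4.67 Ω
Net reactance X = X_L − X_C = 5.30 Ω
Z = j5.30 Ω
|Z| = √(0² + 5.30²) = 5.30 Ω

5.30 Ω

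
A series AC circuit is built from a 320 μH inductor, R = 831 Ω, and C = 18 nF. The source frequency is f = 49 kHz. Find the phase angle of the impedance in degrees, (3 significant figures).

ω = 2πf = 307900 rad/s
X_L = ωL = 98.5 Ω
X_C = 1/(ωC) = 180 Ω
Net reactance X = X_L − X_C = -81.9 Ω
Z = 831 − j81.9 Ω
|Z| = √(831² + 81.9²) = 835 Ω
∠Z = arctan(-81.9/831) = -5.63°

-5.63°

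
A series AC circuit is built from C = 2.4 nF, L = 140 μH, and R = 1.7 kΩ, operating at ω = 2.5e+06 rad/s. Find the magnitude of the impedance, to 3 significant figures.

1710 Ω

X_L = ωL = 350 Ω
X_C = 1/(ωC) = 167 Ω
Net reactance X = X_L − X_C = 183 Ω
Z = 1700 + j183 Ω
|Z| = √(1700² + 183²) = 1710 Ω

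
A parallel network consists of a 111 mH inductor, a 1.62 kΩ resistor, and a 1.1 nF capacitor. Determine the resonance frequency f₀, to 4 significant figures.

14.40 kHz

ω₀ = 1/√(LC) = 1/√(0.111 × 1.1e-09) = 90500 rad/s
f₀ = ω₀/(2π) = 14.40 kHz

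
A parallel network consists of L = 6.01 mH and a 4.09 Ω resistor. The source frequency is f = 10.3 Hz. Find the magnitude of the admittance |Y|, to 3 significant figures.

ω = 2πf = 64.72 rad/s
X_L = ωL = 0.389 Ω
Parallel: admittances add. Y = 1/R + 1/(jωL)
Y = (0.244 − j2.57) S
|Y| = 2.58 S → |Z| = 1/|Y| = 0.387 Ω, ∠Z = −∠Y = 84.6°

2.58 S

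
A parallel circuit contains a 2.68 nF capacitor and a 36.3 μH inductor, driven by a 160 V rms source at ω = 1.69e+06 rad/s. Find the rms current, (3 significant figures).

1.88 A

X_L = ωL = 61.3 Ω
X_C = 1/(ωC) = 221 Ω
Parallel: admittances add. Y = 1/(jωL) + jωC
Y = (0 − j0.0118) S
|Y| = 0.0118 S → |Z| = 1/|Y| = 85.0 Ω, ∠Z = −∠Y = 90.0°
I = V/|Z| = 160/85.0 = 1.88 A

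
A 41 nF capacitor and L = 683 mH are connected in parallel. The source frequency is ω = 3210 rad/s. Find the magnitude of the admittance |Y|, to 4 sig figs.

324.5 μS

X_L = ωL = 2192 Ω
X_C = 1/(ωC) = 7598 Ω
Parallel: admittances add. Y = 1/(jωL) + jωC
Y = (0 − j0.0003245) S
|Y| = 0.0003245 S → |Z| = 1/|Y| = 3082 Ω, ∠Z = −∠Y = 90.00°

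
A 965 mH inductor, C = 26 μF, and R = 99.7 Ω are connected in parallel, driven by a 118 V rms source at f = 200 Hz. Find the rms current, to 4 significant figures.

ω = 2πf = 1257 rad/s
X_L = ωL = 1213 Ω
X_C = 1/(ωC) = 30.61 Ω
Parallel: admittances add. Y = 1/R + 1/(jωL) + jωC
Y = (0.01003 + j0.03185) S
|Y| = 0.03339 S → |Z| = 1/|Y| = 29.95 Ω, ∠Z = −∠Y = -72.52°
I = V/|Z| = 118/29.95 = 3.940 A

3.940 A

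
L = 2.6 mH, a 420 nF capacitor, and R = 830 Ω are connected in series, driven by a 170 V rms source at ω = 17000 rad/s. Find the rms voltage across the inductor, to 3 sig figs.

8.99 V

X_L = ωL = 44.2 Ω
X_C = 1/(ωC) = 140 Ω
Net reactance X = X_L − X_C = -95.9 Ω
Z = 830 − j95.9 Ω
|Z| = √(830² + 95.9²) = 836 Ω
I = V/|Z| = 203 mA
V_L = I·|Z_L| = 0.203 × 44.2 = 8.99 V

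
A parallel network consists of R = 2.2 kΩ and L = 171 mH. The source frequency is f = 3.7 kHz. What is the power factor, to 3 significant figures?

ω = 2πf = 23250 rad/s
X_L = ωL = 3980 Ω
Parallel: admittances add. Y = 1/R + 1/(jωL)
Y = (0.000455 − j0.000252) S
|Y| = 0.000520 S → |Z| = 1/|Y| = 1920 Ω, ∠Z = −∠Y = 29.0°
cos φ = cos(29.0°) = 0.875

0.875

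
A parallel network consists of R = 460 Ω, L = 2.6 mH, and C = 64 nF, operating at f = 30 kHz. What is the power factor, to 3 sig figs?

ω = 2πf = 188500 rad/s
X_L = ωL = 490 Ω
X_C = 1/(ωC) = 82.9 Ω
Parallel: admittances add. Y = 1/R + 1/(jωL) + jωC
Y = (0.00217 + j0.0100) S
|Y| = 0.0103 S → |Z| = 1/|Y| = 97.5 Ω, ∠Z = −∠Y = -77.8°
cos φ = cos(-77.8°) = 0.212

0.212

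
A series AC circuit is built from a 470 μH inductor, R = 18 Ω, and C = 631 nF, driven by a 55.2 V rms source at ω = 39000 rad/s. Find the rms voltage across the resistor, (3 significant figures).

34.7 V

X_L = ωL = 18.3 Ω
X_C = 1/(ωC) = 40.6 Ω
Net reactance X = X_L − X_C = -22.3 Ω
Z = 18.0 − j22.3 Ω
|Z| = √(18.0² + 22.3²) = 28.7 Ω
I = V/|Z| = 1.93 A
V_R = I·|Z_R| = 1.93 × 18.0 = 34.7 V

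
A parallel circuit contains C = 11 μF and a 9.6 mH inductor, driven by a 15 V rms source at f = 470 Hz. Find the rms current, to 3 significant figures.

ω = 2πf = 2953 rad/s
X_L = ωL = 28.3 Ω
X_C = 1/(ωC) = 30.8 Ω
Parallel: admittances add. Y = 1/(jωL) + jωC
Y = (0 − j0.00279) S
|Y| = 0.00279 S → |Z| = 1/|Y| = 358 Ω, ∠Z = −∠Y = 90.0°
I = V/|Z| = 15/358 = 41.8 mA

41.8 mA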